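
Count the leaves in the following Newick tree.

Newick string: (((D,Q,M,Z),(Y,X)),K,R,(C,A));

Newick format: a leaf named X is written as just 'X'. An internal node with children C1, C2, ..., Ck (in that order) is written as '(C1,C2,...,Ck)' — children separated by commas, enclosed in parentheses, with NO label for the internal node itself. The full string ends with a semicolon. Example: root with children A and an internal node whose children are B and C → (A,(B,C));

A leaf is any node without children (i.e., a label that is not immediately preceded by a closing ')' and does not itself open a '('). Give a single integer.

Newick: (((D,Q,M,Z),(Y,X)),K,R,(C,A));
Scan left-to-right; a leaf is any maximal label run not followed by '(':
  pos 3: leaf 'D' → count = 1
  pos 5: leaf 'Q' → count = 2
  pos 7: leaf 'M' → count = 3
  pos 9: leaf 'Z' → count = 4
  pos 13: leaf 'Y' → count = 5
  pos 15: leaf 'X' → count = 6
  pos 19: leaf 'K' → count = 7
  pos 21: leaf 'R' → count = 8
  pos 24: leaf 'C' → count = 9
  pos 26: leaf 'A' → count = 10
Total leaves: 10

Answer: 10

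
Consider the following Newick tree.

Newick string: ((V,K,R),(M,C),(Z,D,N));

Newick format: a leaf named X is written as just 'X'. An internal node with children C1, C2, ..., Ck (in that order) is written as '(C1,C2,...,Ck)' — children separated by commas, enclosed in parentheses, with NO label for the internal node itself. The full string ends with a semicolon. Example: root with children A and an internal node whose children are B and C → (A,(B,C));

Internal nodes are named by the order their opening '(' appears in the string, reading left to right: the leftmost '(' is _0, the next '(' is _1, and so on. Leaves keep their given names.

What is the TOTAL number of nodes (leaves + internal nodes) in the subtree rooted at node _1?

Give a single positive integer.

Newick: ((V,K,R),(M,C),(Z,D,N));
Locate _1: it is the '(' at position 1 (the 2nd '(' reading left to right).
Query: subtree rooted at _1
_1: subtree_size = 1 + 3
  V: subtree_size = 1 + 0
  K: subtree_size = 1 + 0
  R: subtree_size = 1 + 0
Total subtree size of _1: 4

Answer: 4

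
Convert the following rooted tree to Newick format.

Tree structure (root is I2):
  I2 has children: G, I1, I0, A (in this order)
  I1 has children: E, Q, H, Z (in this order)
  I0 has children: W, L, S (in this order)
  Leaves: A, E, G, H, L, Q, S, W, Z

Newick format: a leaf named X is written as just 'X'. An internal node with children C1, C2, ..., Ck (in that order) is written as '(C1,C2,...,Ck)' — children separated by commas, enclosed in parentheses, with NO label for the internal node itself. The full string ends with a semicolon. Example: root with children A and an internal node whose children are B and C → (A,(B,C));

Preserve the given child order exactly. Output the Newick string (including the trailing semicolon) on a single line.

internal I2 with children ['G', 'I1', 'I0', 'A']
  leaf 'G' → 'G'
  internal I1 with children ['E', 'Q', 'H', 'Z']
    leaf 'E' → 'E'
    leaf 'Q' → 'Q'
    leaf 'H' → 'H'
    leaf 'Z' → 'Z'
  → '(E,Q,H,Z)'
  internal I0 with children ['W', 'L', 'S']
    leaf 'W' → 'W'
    leaf 'L' → 'L'
    leaf 'S' → 'S'
  → '(W,L,S)'
  leaf 'A' → 'A'
→ '(G,(E,Q,H,Z),(W,L,S),A)'
Final: (G,(E,Q,H,Z),(W,L,S),A);

Answer: (G,(E,Q,H,Z),(W,L,S),A);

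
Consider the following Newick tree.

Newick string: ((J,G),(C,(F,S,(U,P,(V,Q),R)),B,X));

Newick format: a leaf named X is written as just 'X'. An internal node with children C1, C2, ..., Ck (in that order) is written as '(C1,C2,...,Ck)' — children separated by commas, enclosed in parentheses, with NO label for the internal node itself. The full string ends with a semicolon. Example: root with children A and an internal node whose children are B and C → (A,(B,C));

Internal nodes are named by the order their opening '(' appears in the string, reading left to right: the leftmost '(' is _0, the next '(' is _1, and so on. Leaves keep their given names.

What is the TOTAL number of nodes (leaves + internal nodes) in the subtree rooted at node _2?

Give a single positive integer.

Answer: 14

Derivation:
Newick: ((J,G),(C,(F,S,(U,P,(V,Q),R)),B,X));
Locate _2: it is the '(' at position 7 (the 3rd '(' reading left to right).
Query: subtree rooted at _2
_2: subtree_size = 1 + 13
  C: subtree_size = 1 + 0
  _3: subtree_size = 1 + 9
    F: subtree_size = 1 + 0
    S: subtree_size = 1 + 0
    _4: subtree_size = 1 + 6
      U: subtree_size = 1 + 0
      P: subtree_size = 1 + 0
      _5: subtree_size = 1 + 2
        V: subtree_size = 1 + 0
        Q: subtree_size = 1 + 0
      R: subtree_size = 1 + 0
  B: subtree_size = 1 + 0
  X: subtree_size = 1 + 0
Total subtree size of _2: 14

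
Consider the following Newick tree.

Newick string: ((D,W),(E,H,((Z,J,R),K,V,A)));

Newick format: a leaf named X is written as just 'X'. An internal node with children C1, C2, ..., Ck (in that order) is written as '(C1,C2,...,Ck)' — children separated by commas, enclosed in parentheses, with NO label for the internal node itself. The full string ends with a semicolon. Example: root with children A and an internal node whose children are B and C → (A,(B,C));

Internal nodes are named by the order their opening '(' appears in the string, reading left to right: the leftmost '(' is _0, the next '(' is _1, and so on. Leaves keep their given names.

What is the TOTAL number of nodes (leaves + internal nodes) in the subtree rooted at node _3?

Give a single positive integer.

Answer: 8

Derivation:
Newick: ((D,W),(E,H,((Z,J,R),K,V,A)));
Locate _3: it is the '(' at position 12 (the 4th '(' reading left to right).
Query: subtree rooted at _3
_3: subtree_size = 1 + 7
  _4: subtree_size = 1 + 3
    Z: subtree_size = 1 + 0
    J: subtree_size = 1 + 0
    R: subtree_size = 1 + 0
  K: subtree_size = 1 + 0
  V: subtree_size = 1 + 0
  A: subtree_size = 1 + 0
Total subtree size of _3: 8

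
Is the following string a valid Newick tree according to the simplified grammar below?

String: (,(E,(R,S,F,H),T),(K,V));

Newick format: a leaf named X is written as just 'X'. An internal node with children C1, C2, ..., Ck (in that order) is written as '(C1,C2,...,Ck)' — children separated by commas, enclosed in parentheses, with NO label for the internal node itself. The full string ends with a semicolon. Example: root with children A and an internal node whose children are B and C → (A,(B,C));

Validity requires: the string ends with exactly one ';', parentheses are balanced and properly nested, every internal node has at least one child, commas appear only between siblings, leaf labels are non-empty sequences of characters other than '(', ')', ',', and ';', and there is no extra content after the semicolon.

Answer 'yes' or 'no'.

Answer: no

Derivation:
Input: (,(E,(R,S,F,H),T),(K,V));
Paren balance: 4 '(' vs 4 ')' OK
Ends with single ';': True
Full parse: FAILS (empty leaf label at pos 1)
Valid: False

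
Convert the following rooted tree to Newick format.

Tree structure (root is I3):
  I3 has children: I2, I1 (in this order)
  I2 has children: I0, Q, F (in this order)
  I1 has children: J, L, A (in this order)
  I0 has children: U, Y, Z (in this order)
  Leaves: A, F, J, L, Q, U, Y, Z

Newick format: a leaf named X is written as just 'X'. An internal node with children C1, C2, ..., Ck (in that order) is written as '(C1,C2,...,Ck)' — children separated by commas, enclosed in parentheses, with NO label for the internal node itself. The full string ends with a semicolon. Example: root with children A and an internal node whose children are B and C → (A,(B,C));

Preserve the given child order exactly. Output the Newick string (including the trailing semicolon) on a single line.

internal I3 with children ['I2', 'I1']
  internal I2 with children ['I0', 'Q', 'F']
    internal I0 with children ['U', 'Y', 'Z']
      leaf 'U' → 'U'
      leaf 'Y' → 'Y'
      leaf 'Z' → 'Z'
    → '(U,Y,Z)'
    leaf 'Q' → 'Q'
    leaf 'F' → 'F'
  → '((U,Y,Z),Q,F)'
  internal I1 with children ['J', 'L', 'A']
    leaf 'J' → 'J'
    leaf 'L' → 'L'
    leaf 'A' → 'A'
  → '(J,L,A)'
→ '(((U,Y,Z),Q,F),(J,L,A))'
Final: (((U,Y,Z),Q,F),(J,L,A));

Answer: (((U,Y,Z),Q,F),(J,L,A));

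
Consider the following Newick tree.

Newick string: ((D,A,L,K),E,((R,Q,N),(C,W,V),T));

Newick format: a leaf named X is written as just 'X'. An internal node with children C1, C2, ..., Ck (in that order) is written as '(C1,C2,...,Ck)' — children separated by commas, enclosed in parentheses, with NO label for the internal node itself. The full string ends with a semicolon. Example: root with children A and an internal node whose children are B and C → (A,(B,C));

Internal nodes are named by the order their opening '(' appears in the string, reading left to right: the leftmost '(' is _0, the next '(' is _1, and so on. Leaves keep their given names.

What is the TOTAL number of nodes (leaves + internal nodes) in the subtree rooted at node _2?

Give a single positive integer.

Newick: ((D,A,L,K),E,((R,Q,N),(C,W,V),T));
Locate _2: it is the '(' at position 13 (the 3rd '(' reading left to right).
Query: subtree rooted at _2
_2: subtree_size = 1 + 9
  _3: subtree_size = 1 + 3
    R: subtree_size = 1 + 0
    Q: subtree_size = 1 + 0
    N: subtree_size = 1 + 0
  _4: subtree_size = 1 + 3
    C: subtree_size = 1 + 0
    W: subtree_size = 1 + 0
    V: subtree_size = 1 + 0
  T: subtree_size = 1 + 0
Total subtree size of _2: 10

Answer: 10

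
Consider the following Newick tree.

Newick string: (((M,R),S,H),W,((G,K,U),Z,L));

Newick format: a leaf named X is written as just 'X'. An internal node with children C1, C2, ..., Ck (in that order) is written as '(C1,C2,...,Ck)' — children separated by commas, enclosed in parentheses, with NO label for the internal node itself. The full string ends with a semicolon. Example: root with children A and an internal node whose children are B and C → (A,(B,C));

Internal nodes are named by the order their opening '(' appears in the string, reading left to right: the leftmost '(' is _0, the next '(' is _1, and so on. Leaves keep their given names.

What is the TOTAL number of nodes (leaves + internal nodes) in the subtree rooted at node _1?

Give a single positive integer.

Newick: (((M,R),S,H),W,((G,K,U),Z,L));
Locate _1: it is the '(' at position 1 (the 2nd '(' reading left to right).
Query: subtree rooted at _1
_1: subtree_size = 1 + 5
  _2: subtree_size = 1 + 2
    M: subtree_size = 1 + 0
    R: subtree_size = 1 + 0
  S: subtree_size = 1 + 0
  H: subtree_size = 1 + 0
Total subtree size of _1: 6

Answer: 6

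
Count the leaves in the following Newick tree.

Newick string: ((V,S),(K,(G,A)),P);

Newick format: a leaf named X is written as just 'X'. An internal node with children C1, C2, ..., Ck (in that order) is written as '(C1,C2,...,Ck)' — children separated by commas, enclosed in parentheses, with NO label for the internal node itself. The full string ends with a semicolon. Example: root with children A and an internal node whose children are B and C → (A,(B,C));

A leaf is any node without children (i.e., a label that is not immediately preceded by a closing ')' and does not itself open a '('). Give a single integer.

Newick: ((V,S),(K,(G,A)),P);
Scan left-to-right; a leaf is any maximal label run not followed by '(':
  pos 2: leaf 'V' → count = 1
  pos 4: leaf 'S' → count = 2
  pos 8: leaf 'K' → count = 3
  pos 11: leaf 'G' → count = 4
  pos 13: leaf 'A' → count = 5
  pos 17: leaf 'P' → count = 6
Total leaves: 6

Answer: 6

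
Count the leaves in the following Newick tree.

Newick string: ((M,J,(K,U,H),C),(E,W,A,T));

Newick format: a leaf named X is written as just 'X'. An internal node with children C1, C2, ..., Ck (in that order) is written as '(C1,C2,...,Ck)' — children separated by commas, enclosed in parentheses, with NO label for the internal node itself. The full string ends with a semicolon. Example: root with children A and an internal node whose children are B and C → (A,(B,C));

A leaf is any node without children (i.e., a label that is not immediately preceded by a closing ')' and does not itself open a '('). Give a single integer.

Newick: ((M,J,(K,U,H),C),(E,W,A,T));
Scan left-to-right; a leaf is any maximal label run not followed by '(':
  pos 2: leaf 'M' → count = 1
  pos 4: leaf 'J' → count = 2
  pos 7: leaf 'K' → count = 3
  pos 9: leaf 'U' → count = 4
  pos 11: leaf 'H' → count = 5
  pos 14: leaf 'C' → count = 6
  pos 18: leaf 'E' → count = 7
  pos 20: leaf 'W' → count = 8
  pos 22: leaf 'A' → count = 9
  pos 24: leaf 'T' → count = 10
Total leaves: 10

Answer: 10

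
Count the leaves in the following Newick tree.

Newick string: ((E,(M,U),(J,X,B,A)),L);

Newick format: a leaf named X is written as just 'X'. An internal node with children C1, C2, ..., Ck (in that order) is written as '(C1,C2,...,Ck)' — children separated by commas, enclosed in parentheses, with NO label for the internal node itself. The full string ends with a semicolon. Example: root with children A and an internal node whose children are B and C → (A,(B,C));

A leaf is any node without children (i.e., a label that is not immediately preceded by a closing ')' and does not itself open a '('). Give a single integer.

Newick: ((E,(M,U),(J,X,B,A)),L);
Scan left-to-right; a leaf is any maximal label run not followed by '(':
  pos 2: leaf 'E' → count = 1
  pos 5: leaf 'M' → count = 2
  pos 7: leaf 'U' → count = 3
  pos 11: leaf 'J' → count = 4
  pos 13: leaf 'X' → count = 5
  pos 15: leaf 'B' → count = 6
  pos 17: leaf 'A' → count = 7
  pos 21: leaf 'L' → count = 8
Total leaves: 8

Answer: 8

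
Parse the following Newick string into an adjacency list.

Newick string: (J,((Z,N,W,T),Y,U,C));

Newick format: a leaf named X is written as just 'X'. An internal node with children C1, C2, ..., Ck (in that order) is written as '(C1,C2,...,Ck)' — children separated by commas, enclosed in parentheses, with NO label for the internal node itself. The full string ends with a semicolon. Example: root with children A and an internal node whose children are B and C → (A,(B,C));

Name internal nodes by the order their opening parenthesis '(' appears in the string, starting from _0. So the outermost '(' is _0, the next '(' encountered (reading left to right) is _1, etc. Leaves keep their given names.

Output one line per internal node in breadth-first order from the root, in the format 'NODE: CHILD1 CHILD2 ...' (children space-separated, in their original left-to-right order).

Input: (J,((Z,N,W,T),Y,U,C));
Scanning left-to-right, naming '(' by encounter order:
  pos 0: '(' -> open internal node _0 (depth 1)
  pos 3: '(' -> open internal node _1 (depth 2)
  pos 4: '(' -> open internal node _2 (depth 3)
  pos 12: ')' -> close internal node _2 (now at depth 2)
  pos 19: ')' -> close internal node _1 (now at depth 1)
  pos 20: ')' -> close internal node _0 (now at depth 0)
Total internal nodes: 3
BFS adjacency from root:
  _0: J _1
  _1: _2 Y U C
  _2: Z N W T

Answer: _0: J _1
_1: _2 Y U C
_2: Z N W T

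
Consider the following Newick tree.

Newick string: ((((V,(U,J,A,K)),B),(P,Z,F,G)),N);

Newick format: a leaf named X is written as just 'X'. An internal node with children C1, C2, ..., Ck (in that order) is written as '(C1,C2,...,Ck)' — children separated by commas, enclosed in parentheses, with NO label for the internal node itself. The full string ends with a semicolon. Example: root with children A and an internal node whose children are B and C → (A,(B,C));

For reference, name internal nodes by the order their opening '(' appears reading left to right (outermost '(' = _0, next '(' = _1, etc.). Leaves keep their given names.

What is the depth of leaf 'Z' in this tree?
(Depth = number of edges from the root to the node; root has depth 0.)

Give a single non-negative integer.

Answer: 3

Derivation:
Newick: ((((V,(U,J,A,K)),B),(P,Z,F,G)),N);
Naming internals by '(' encounter order: outermost '(' = _0, next = _1, ...
Query node: Z
Path from root: _0 -> _1 -> _5 -> Z
Depth of Z: 3 (number of edges from root)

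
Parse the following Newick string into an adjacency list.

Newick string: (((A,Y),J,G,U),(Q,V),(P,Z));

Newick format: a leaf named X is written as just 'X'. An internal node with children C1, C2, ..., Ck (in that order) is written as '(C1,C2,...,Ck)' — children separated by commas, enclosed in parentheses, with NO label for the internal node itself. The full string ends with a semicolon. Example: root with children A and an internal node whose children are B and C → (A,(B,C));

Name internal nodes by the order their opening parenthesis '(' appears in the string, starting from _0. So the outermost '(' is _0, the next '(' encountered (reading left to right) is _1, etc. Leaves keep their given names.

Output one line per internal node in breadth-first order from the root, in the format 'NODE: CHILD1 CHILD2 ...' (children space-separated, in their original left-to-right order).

Input: (((A,Y),J,G,U),(Q,V),(P,Z));
Scanning left-to-right, naming '(' by encounter order:
  pos 0: '(' -> open internal node _0 (depth 1)
  pos 1: '(' -> open internal node _1 (depth 2)
  pos 2: '(' -> open internal node _2 (depth 3)
  pos 6: ')' -> close internal node _2 (now at depth 2)
  pos 13: ')' -> close internal node _1 (now at depth 1)
  pos 15: '(' -> open internal node _3 (depth 2)
  pos 19: ')' -> close internal node _3 (now at depth 1)
  pos 21: '(' -> open internal node _4 (depth 2)
  pos 25: ')' -> close internal node _4 (now at depth 1)
  pos 26: ')' -> close internal node _0 (now at depth 0)
Total internal nodes: 5
BFS adjacency from root:
  _0: _1 _3 _4
  _1: _2 J G U
  _3: Q V
  _4: P Z
  _2: A Y

Answer: _0: _1 _3 _4
_1: _2 J G U
_3: Q V
_4: P Z
_2: A Y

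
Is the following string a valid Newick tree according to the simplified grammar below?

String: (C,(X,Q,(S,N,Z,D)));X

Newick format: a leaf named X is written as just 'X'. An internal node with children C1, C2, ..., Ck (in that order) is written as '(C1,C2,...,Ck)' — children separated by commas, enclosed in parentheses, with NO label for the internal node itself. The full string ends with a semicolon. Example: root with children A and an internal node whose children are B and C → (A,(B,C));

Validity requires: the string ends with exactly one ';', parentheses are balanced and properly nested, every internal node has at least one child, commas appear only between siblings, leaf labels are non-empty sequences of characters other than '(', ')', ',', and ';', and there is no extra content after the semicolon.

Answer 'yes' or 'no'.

Input: (C,(X,Q,(S,N,Z,D)));X
Paren balance: 3 '(' vs 3 ')' OK
Ends with single ';': False
Full parse: FAILS (must end with ;)
Valid: False

Answer: no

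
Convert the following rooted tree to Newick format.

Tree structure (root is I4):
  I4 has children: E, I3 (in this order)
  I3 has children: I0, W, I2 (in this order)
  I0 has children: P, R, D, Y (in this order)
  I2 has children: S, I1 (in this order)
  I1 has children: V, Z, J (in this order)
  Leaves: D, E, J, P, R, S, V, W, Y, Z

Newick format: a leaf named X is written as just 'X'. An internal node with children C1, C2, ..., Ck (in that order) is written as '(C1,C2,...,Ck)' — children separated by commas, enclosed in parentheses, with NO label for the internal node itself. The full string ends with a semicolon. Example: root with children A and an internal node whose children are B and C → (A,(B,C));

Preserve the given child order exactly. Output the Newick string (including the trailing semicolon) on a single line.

internal I4 with children ['E', 'I3']
  leaf 'E' → 'E'
  internal I3 with children ['I0', 'W', 'I2']
    internal I0 with children ['P', 'R', 'D', 'Y']
      leaf 'P' → 'P'
      leaf 'R' → 'R'
      leaf 'D' → 'D'
      leaf 'Y' → 'Y'
    → '(P,R,D,Y)'
    leaf 'W' → 'W'
    internal I2 with children ['S', 'I1']
      leaf 'S' → 'S'
      internal I1 with children ['V', 'Z', 'J']
        leaf 'V' → 'V'
        leaf 'Z' → 'Z'
        leaf 'J' → 'J'
      → '(V,Z,J)'
    → '(S,(V,Z,J))'
  → '((P,R,D,Y),W,(S,(V,Z,J)))'
→ '(E,((P,R,D,Y),W,(S,(V,Z,J))))'
Final: (E,((P,R,D,Y),W,(S,(V,Z,J))));

Answer: (E,((P,R,D,Y),W,(S,(V,Z,J))));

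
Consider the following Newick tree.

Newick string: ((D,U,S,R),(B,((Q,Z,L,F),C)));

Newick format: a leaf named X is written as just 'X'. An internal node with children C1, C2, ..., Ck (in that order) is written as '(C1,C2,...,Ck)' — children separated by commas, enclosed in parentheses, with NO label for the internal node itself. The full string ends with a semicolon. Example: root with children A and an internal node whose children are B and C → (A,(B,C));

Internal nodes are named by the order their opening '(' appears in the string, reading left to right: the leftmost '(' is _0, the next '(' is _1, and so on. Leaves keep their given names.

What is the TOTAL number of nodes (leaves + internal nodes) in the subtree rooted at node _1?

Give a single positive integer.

Answer: 5

Derivation:
Newick: ((D,U,S,R),(B,((Q,Z,L,F),C)));
Locate _1: it is the '(' at position 1 (the 2nd '(' reading left to right).
Query: subtree rooted at _1
_1: subtree_size = 1 + 4
  D: subtree_size = 1 + 0
  U: subtree_size = 1 + 0
  S: subtree_size = 1 + 0
  R: subtree_size = 1 + 0
Total subtree size of _1: 5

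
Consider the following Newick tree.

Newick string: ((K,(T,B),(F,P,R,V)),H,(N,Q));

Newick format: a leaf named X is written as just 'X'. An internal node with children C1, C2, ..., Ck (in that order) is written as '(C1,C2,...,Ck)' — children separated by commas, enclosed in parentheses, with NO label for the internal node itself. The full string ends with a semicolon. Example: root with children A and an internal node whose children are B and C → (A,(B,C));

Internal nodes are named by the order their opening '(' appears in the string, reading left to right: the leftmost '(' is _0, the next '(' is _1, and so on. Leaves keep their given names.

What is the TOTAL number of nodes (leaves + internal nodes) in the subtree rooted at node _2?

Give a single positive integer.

Newick: ((K,(T,B),(F,P,R,V)),H,(N,Q));
Locate _2: it is the '(' at position 4 (the 3rd '(' reading left to right).
Query: subtree rooted at _2
_2: subtree_size = 1 + 2
  T: subtree_size = 1 + 0
  B: subtree_size = 1 + 0
Total subtree size of _2: 3

Answer: 3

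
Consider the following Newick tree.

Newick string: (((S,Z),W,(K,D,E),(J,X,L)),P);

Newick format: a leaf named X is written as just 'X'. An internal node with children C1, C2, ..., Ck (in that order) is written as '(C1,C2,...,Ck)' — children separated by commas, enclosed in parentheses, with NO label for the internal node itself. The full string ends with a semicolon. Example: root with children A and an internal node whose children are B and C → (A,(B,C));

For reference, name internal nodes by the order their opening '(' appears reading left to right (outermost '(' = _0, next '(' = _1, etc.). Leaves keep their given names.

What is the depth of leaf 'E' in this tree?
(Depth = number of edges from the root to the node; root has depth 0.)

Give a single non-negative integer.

Answer: 3

Derivation:
Newick: (((S,Z),W,(K,D,E),(J,X,L)),P);
Naming internals by '(' encounter order: outermost '(' = _0, next = _1, ...
Query node: E
Path from root: _0 -> _1 -> _3 -> E
Depth of E: 3 (number of edges from root)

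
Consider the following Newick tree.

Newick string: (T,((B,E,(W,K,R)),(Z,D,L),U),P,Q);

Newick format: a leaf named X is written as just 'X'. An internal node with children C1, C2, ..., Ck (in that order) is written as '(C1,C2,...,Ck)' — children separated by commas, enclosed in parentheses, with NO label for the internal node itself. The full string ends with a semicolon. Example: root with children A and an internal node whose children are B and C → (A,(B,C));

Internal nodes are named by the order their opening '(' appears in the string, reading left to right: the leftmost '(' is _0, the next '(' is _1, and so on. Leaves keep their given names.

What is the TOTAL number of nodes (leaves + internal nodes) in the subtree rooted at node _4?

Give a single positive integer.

Answer: 4

Derivation:
Newick: (T,((B,E,(W,K,R)),(Z,D,L),U),P,Q);
Locate _4: it is the '(' at position 18 (the 5th '(' reading left to right).
Query: subtree rooted at _4
_4: subtree_size = 1 + 3
  Z: subtree_size = 1 + 0
  D: subtree_size = 1 + 0
  L: subtree_size = 1 + 0
Total subtree size of _4: 4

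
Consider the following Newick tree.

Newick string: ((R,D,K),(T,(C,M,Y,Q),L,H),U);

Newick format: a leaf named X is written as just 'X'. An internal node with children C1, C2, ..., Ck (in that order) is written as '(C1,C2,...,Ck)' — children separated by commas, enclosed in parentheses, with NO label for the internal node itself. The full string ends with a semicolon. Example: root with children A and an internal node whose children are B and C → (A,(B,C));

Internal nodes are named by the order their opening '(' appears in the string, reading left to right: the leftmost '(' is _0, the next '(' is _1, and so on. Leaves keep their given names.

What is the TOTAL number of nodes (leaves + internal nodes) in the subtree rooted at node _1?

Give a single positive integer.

Answer: 4

Derivation:
Newick: ((R,D,K),(T,(C,M,Y,Q),L,H),U);
Locate _1: it is the '(' at position 1 (the 2nd '(' reading left to right).
Query: subtree rooted at _1
_1: subtree_size = 1 + 3
  R: subtree_size = 1 + 0
  D: subtree_size = 1 + 0
  K: subtree_size = 1 + 0
Total subtree size of _1: 4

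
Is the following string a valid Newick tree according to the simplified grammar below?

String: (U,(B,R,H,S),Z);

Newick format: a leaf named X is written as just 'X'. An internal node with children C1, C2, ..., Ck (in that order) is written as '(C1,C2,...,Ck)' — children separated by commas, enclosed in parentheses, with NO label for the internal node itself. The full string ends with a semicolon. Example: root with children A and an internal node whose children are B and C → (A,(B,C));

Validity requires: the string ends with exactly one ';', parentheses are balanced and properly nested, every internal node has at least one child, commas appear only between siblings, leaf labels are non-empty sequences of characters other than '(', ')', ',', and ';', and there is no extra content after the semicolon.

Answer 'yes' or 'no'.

Answer: yes

Derivation:
Input: (U,(B,R,H,S),Z);
Paren balance: 2 '(' vs 2 ')' OK
Ends with single ';': True
Full parse: OK
Valid: True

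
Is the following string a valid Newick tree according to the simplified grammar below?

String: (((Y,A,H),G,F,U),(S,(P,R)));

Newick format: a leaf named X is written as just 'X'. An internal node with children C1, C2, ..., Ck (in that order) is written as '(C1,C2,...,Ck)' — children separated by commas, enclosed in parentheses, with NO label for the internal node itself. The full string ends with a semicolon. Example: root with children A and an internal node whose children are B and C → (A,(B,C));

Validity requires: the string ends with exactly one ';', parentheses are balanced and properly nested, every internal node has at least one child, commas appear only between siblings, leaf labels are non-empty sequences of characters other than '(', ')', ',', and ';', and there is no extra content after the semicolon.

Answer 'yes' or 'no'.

Answer: yes

Derivation:
Input: (((Y,A,H),G,F,U),(S,(P,R)));
Paren balance: 5 '(' vs 5 ')' OK
Ends with single ';': True
Full parse: OK
Valid: True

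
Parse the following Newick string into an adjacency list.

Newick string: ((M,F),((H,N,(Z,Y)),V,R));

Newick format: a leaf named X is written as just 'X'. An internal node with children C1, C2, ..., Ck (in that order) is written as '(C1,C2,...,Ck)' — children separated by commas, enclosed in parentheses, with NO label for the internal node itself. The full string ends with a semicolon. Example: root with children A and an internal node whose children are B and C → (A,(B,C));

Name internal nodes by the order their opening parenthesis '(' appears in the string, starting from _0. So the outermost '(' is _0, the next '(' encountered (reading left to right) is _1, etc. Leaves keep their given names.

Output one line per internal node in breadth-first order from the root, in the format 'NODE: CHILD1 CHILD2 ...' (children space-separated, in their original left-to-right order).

Input: ((M,F),((H,N,(Z,Y)),V,R));
Scanning left-to-right, naming '(' by encounter order:
  pos 0: '(' -> open internal node _0 (depth 1)
  pos 1: '(' -> open internal node _1 (depth 2)
  pos 5: ')' -> close internal node _1 (now at depth 1)
  pos 7: '(' -> open internal node _2 (depth 2)
  pos 8: '(' -> open internal node _3 (depth 3)
  pos 13: '(' -> open internal node _4 (depth 4)
  pos 17: ')' -> close internal node _4 (now at depth 3)
  pos 18: ')' -> close internal node _3 (now at depth 2)
  pos 23: ')' -> close internal node _2 (now at depth 1)
  pos 24: ')' -> close internal node _0 (now at depth 0)
Total internal nodes: 5
BFS adjacency from root:
  _0: _1 _2
  _1: M F
  _2: _3 V R
  _3: H N _4
  _4: Z Y

Answer: _0: _1 _2
_1: M F
_2: _3 V R
_3: H N _4
_4: Z Y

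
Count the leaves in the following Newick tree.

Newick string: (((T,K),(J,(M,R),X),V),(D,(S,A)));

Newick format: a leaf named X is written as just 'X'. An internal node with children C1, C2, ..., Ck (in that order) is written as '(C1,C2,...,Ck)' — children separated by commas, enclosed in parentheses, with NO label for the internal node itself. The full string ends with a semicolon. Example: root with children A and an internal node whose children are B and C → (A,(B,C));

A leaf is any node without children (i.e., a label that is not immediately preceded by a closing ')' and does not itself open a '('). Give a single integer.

Answer: 10

Derivation:
Newick: (((T,K),(J,(M,R),X),V),(D,(S,A)));
Scan left-to-right; a leaf is any maximal label run not followed by '(':
  pos 3: leaf 'T' → count = 1
  pos 5: leaf 'K' → count = 2
  pos 9: leaf 'J' → count = 3
  pos 12: leaf 'M' → count = 4
  pos 14: leaf 'R' → count = 5
  pos 17: leaf 'X' → count = 6
  pos 20: leaf 'V' → count = 7
  pos 24: leaf 'D' → count = 8
  pos 27: leaf 'S' → count = 9
  pos 29: leaf 'A' → count = 10
Total leaves: 10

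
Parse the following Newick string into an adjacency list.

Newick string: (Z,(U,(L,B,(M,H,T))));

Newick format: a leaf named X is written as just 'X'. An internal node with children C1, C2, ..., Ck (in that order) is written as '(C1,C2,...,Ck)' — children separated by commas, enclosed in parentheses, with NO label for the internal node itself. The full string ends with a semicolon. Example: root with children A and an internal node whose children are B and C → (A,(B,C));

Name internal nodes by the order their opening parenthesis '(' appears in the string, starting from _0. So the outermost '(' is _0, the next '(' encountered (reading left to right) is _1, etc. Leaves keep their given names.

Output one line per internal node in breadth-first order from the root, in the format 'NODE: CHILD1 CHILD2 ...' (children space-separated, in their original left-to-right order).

Input: (Z,(U,(L,B,(M,H,T))));
Scanning left-to-right, naming '(' by encounter order:
  pos 0: '(' -> open internal node _0 (depth 1)
  pos 3: '(' -> open internal node _1 (depth 2)
  pos 6: '(' -> open internal node _2 (depth 3)
  pos 11: '(' -> open internal node _3 (depth 4)
  pos 17: ')' -> close internal node _3 (now at depth 3)
  pos 18: ')' -> close internal node _2 (now at depth 2)
  pos 19: ')' -> close internal node _1 (now at depth 1)
  pos 20: ')' -> close internal node _0 (now at depth 0)
Total internal nodes: 4
BFS adjacency from root:
  _0: Z _1
  _1: U _2
  _2: L B _3
  _3: M H T

Answer: _0: Z _1
_1: U _2
_2: L B _3
_3: M H T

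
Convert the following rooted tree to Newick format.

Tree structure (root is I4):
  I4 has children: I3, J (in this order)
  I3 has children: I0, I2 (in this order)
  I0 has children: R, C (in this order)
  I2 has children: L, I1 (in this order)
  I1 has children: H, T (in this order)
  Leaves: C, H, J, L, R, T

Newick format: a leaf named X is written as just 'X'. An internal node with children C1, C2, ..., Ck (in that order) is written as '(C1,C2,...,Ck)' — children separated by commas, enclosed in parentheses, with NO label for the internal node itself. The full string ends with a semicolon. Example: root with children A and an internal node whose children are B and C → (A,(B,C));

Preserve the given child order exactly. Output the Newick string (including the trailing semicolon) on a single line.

Answer: (((R,C),(L,(H,T))),J);

Derivation:
internal I4 with children ['I3', 'J']
  internal I3 with children ['I0', 'I2']
    internal I0 with children ['R', 'C']
      leaf 'R' → 'R'
      leaf 'C' → 'C'
    → '(R,C)'
    internal I2 with children ['L', 'I1']
      leaf 'L' → 'L'
      internal I1 with children ['H', 'T']
        leaf 'H' → 'H'
        leaf 'T' → 'T'
      → '(H,T)'
    → '(L,(H,T))'
  → '((R,C),(L,(H,T)))'
  leaf 'J' → 'J'
→ '(((R,C),(L,(H,T))),J)'
Final: (((R,C),(L,(H,T))),J);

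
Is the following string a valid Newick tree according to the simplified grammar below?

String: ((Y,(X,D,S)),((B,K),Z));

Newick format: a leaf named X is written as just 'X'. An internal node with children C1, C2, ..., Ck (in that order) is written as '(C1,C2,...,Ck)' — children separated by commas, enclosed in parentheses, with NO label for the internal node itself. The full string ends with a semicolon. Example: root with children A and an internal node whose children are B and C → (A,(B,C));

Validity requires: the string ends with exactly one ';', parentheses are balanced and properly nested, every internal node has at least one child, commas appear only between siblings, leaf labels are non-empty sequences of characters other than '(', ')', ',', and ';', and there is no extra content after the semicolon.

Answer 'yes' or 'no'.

Answer: yes

Derivation:
Input: ((Y,(X,D,S)),((B,K),Z));
Paren balance: 5 '(' vs 5 ')' OK
Ends with single ';': True
Full parse: OK
Valid: True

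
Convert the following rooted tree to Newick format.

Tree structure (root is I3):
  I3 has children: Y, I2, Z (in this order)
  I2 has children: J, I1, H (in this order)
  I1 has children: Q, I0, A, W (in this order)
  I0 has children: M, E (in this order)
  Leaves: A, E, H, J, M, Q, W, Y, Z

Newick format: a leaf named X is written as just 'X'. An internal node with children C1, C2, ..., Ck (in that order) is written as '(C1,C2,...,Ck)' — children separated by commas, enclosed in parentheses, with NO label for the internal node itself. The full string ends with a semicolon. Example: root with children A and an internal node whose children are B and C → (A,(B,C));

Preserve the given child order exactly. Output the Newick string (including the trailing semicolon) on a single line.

Answer: (Y,(J,(Q,(M,E),A,W),H),Z);

Derivation:
internal I3 with children ['Y', 'I2', 'Z']
  leaf 'Y' → 'Y'
  internal I2 with children ['J', 'I1', 'H']
    leaf 'J' → 'J'
    internal I1 with children ['Q', 'I0', 'A', 'W']
      leaf 'Q' → 'Q'
      internal I0 with children ['M', 'E']
        leaf 'M' → 'M'
        leaf 'E' → 'E'
      → '(M,E)'
      leaf 'A' → 'A'
      leaf 'W' → 'W'
    → '(Q,(M,E),A,W)'
    leaf 'H' → 'H'
  → '(J,(Q,(M,E),A,W),H)'
  leaf 'Z' → 'Z'
→ '(Y,(J,(Q,(M,E),A,W),H),Z)'
Final: (Y,(J,(Q,(M,E),A,W),H),Z);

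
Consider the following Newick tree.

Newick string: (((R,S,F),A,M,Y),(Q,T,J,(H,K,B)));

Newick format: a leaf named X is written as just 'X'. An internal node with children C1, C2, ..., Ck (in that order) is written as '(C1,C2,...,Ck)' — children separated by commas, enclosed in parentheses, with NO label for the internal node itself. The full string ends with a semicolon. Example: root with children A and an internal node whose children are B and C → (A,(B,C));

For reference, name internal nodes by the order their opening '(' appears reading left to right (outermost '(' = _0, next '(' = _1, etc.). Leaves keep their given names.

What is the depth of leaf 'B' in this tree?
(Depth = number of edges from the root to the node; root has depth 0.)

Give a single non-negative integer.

Newick: (((R,S,F),A,M,Y),(Q,T,J,(H,K,B)));
Naming internals by '(' encounter order: outermost '(' = _0, next = _1, ...
Query node: B
Path from root: _0 -> _3 -> _4 -> B
Depth of B: 3 (number of edges from root)

Answer: 3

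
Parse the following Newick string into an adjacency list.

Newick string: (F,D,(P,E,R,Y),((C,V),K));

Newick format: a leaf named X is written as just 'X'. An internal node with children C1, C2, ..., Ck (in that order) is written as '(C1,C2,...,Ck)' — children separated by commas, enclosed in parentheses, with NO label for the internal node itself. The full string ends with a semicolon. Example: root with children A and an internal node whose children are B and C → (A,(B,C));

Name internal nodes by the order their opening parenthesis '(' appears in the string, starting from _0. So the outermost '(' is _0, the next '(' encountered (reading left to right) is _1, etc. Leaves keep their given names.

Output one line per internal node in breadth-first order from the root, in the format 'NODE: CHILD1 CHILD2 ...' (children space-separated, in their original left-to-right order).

Answer: _0: F D _1 _2
_1: P E R Y
_2: _3 K
_3: C V

Derivation:
Input: (F,D,(P,E,R,Y),((C,V),K));
Scanning left-to-right, naming '(' by encounter order:
  pos 0: '(' -> open internal node _0 (depth 1)
  pos 5: '(' -> open internal node _1 (depth 2)
  pos 13: ')' -> close internal node _1 (now at depth 1)
  pos 15: '(' -> open internal node _2 (depth 2)
  pos 16: '(' -> open internal node _3 (depth 3)
  pos 20: ')' -> close internal node _3 (now at depth 2)
  pos 23: ')' -> close internal node _2 (now at depth 1)
  pos 24: ')' -> close internal node _0 (now at depth 0)
Total internal nodes: 4
BFS adjacency from root:
  _0: F D _1 _2
  _1: P E R Y
  _2: _3 K
  _3: C V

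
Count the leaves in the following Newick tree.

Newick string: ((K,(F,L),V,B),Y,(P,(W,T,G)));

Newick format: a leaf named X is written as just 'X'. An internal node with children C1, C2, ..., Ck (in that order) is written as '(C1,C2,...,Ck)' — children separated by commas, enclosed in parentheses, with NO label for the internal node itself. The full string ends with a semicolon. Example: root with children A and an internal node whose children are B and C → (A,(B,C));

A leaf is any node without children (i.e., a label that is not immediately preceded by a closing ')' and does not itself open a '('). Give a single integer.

Newick: ((K,(F,L),V,B),Y,(P,(W,T,G)));
Scan left-to-right; a leaf is any maximal label run not followed by '(':
  pos 2: leaf 'K' → count = 1
  pos 5: leaf 'F' → count = 2
  pos 7: leaf 'L' → count = 3
  pos 10: leaf 'V' → count = 4
  pos 12: leaf 'B' → count = 5
  pos 15: leaf 'Y' → count = 6
  pos 18: leaf 'P' → count = 7
  pos 21: leaf 'W' → count = 8
  pos 23: leaf 'T' → count = 9
  pos 25: leaf 'G' → count = 10
Total leaves: 10

Answer: 10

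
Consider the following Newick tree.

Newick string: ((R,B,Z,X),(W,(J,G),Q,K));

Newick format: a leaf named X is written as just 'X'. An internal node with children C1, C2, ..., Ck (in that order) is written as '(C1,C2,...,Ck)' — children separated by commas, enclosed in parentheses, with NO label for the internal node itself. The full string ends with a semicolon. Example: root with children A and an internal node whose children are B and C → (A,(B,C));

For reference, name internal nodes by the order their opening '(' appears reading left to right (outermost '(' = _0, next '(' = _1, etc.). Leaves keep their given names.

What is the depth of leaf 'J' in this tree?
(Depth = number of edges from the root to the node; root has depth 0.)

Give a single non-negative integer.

Answer: 3

Derivation:
Newick: ((R,B,Z,X),(W,(J,G),Q,K));
Naming internals by '(' encounter order: outermost '(' = _0, next = _1, ...
Query node: J
Path from root: _0 -> _2 -> _3 -> J
Depth of J: 3 (number of edges from root)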